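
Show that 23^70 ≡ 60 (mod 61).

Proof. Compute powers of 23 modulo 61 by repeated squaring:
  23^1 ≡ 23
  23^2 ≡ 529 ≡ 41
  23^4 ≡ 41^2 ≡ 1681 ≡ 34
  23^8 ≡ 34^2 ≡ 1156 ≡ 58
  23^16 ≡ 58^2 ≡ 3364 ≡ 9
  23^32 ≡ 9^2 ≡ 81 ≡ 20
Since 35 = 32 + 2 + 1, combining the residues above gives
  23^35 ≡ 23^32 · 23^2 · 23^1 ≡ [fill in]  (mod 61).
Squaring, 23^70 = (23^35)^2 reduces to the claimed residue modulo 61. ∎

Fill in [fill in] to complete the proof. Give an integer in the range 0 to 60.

11

23^32 · 23^2 · 23^1 ≡ 20 · 41 · 23 = 18860.
18860 mod 61 = 11, so 23^35 ≡ 11 (mod 61).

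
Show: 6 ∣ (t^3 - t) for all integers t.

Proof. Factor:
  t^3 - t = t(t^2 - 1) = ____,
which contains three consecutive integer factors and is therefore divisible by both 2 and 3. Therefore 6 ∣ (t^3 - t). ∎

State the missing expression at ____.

t(t^2 - 1) = t(t - 1)(t + 1) = (t - 1)t(t + 1).
These three factors are consecutive integers, so their product is divisible by 6.

(t - 1)t(t + 1)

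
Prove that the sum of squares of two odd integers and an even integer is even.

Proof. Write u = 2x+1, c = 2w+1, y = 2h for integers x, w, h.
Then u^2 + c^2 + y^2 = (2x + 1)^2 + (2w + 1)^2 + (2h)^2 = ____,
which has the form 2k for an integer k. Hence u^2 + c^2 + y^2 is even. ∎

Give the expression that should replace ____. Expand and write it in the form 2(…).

(2x + 1)^2 + (2w + 1)^2 + (2h)^2 = 4h^2 + 4w^2 + 4w + 4x^2 + 4x + 2
= 2(2h^2 + 2w^2 + 2w + 2x^2 + 2x + 1).
Since 2h^2 + 2w^2 + 2w + 2x^2 + 2x + 1 is an integer, the sum of squares is of the form 2k for an integer k.

2(2h^2 + 2w^2 + 2w + 2x^2 + 2x + 1)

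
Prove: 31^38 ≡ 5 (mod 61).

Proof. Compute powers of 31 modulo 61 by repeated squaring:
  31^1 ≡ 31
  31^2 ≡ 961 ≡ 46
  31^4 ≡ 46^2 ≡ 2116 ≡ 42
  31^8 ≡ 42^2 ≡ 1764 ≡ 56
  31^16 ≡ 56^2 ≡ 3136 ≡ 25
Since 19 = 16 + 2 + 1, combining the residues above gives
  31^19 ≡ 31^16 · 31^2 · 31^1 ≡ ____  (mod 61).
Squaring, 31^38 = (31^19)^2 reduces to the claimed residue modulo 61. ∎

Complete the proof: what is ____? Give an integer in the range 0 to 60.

Multiply the listed residues: 25 · 46 · 31 = 1150 → 35650.
Reducing modulo 61: 35650 = 584·61 + 26, so 31^19 ≡ 26.

26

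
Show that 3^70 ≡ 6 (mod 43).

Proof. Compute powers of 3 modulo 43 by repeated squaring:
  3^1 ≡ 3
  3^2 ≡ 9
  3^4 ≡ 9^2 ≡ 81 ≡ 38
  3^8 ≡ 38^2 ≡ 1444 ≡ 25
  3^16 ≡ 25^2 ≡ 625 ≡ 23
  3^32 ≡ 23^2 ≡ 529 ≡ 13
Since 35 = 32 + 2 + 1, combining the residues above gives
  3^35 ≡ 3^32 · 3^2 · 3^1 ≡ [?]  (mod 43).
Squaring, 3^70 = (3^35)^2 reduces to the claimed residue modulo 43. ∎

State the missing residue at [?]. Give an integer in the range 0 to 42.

7

Multiply the listed residues: 13 · 9 · 3 = 117 → 351.
Reducing modulo 43: 351 = 8·43 + 7, so 3^35 ≡ 7.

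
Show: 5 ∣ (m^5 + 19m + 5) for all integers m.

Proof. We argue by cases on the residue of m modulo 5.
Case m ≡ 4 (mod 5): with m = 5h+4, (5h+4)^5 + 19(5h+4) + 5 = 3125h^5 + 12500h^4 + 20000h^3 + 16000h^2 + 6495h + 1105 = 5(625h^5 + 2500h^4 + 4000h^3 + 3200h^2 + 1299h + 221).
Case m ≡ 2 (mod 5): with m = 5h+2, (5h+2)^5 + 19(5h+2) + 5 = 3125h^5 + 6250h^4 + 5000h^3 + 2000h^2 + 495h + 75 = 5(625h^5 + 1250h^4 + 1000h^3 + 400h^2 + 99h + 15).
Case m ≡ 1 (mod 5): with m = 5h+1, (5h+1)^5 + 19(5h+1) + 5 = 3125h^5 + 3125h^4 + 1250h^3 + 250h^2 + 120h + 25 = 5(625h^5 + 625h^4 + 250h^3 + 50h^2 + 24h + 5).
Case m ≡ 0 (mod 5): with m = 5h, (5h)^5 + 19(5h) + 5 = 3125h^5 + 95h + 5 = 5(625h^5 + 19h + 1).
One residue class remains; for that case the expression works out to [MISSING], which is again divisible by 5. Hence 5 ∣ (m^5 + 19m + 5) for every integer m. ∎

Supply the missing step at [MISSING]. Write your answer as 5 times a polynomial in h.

5(625h^5 + 1875h^4 + 2250h^3 + 1350h^2 + 424h + 61)

The residues treated are {4, 2, 1, 0}, so the missing case is m ≡ 3 (mod 5); write m = 5h+3.
Then (5h+3)^5 + 19(5h+3) + 5 = 3125h^5 + 9375h^4 + 11250h^3 + 6750h^2 + 2120h + 305 = 5(625h^5 + 1875h^4 + 2250h^3 + 1350h^2 + 424h + 61).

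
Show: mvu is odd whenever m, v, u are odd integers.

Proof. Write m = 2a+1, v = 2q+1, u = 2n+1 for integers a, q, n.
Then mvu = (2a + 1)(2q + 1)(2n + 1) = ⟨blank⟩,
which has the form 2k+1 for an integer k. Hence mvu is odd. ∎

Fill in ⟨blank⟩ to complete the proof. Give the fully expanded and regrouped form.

Expanding: (2a + 1)(2q + 1)(2n + 1) = 8anq + 4an + 4aq + 2a + 4nq + 2n + 2q + 1.
Every term except the constant is even, so this is 2(4anq + 2an + 2aq + a + 2nq + n + q) + 1,
and 4anq + 2an + 2aq + a + 2nq + n + q ∈ ℤ gives the required form.

2(4anq + 2an + 2aq + a + 2nq + n + q) + 1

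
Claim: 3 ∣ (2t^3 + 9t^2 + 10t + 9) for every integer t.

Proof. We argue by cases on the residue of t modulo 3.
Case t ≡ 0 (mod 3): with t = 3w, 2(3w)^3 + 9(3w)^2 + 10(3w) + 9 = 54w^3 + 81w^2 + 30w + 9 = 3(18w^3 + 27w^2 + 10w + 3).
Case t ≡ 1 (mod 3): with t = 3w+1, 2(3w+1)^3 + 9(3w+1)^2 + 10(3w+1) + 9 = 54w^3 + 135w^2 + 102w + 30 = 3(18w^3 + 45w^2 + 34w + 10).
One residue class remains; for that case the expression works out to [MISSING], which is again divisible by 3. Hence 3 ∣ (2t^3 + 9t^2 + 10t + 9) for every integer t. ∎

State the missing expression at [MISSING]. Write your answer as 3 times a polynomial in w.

The residues treated are {0, 1}, so the missing case is t ≡ 2 (mod 3); write t = 3w+2.
Then 2(3w+2)^3 + 9(3w+2)^2 + 10(3w+2) + 9 = 54w^3 + 189w^2 + 210w + 81 = 3(18w^3 + 63w^2 + 70w + 27).

3(18w^3 + 63w^2 + 70w + 27)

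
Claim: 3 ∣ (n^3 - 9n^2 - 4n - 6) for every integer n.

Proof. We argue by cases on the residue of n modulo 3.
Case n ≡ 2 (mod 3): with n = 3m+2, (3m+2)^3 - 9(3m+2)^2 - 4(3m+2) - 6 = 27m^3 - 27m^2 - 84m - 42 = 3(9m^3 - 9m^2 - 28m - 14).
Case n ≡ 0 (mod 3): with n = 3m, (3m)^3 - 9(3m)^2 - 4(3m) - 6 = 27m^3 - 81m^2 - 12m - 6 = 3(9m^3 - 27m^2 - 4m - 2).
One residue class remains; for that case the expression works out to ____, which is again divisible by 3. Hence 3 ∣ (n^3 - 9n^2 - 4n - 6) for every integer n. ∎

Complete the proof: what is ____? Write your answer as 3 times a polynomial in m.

3(9m^3 - 18m^2 - 19m - 6)

Only n ≡ 1 (mod 3) is unaccounted for. Put n = 3m+1:
(3m+1)^3 - 9(3m+1)^2 - 4(3m+1) - 6 expands to 27m^3 - 54m^2 - 57m - 18,
and factoring out 3 leaves 3(9m^3 - 18m^2 - 19m - 6).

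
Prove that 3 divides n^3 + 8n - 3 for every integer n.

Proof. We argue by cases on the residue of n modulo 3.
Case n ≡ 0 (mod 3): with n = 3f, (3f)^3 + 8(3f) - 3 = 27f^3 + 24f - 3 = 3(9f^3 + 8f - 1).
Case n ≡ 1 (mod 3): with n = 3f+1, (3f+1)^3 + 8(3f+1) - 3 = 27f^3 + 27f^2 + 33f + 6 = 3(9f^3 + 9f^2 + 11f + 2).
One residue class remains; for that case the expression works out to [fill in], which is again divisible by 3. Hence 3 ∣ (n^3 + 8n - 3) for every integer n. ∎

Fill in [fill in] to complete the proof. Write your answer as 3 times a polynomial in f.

The residues treated are {0, 1}, so the missing case is n ≡ 2 (mod 3); write n = 3f+2.
Then (3f+2)^3 + 8(3f+2) - 3 = 27f^3 + 54f^2 + 60f + 21 = 3(9f^3 + 18f^2 + 20f + 7).

3(9f^3 + 18f^2 + 20f + 7)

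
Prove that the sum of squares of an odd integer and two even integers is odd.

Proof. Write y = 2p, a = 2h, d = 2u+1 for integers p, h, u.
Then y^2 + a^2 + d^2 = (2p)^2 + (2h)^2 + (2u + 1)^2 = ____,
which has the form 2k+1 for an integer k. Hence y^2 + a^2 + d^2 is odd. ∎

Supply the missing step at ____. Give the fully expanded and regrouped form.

Expanding: (2p)^2 + (2h)^2 + (2u + 1)^2 = 4h^2 + 4p^2 + 4u^2 + 4u + 1.
Every term except the constant is even, so this is 2(2h^2 + 2p^2 + 2u^2 + 2u) + 1,
and 2h^2 + 2p^2 + 2u^2 + 2u ∈ ℤ gives the required form.

2(2h^2 + 2p^2 + 2u^2 + 2u) + 1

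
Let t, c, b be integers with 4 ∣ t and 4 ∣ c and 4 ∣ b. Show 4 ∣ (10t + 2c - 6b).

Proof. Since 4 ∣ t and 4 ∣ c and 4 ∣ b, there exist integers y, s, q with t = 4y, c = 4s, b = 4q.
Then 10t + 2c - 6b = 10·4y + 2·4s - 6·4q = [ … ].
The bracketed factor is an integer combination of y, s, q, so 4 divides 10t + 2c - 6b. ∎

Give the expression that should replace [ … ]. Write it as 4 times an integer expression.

Pull the common 4 out of every term: 10·4y + 2·4s - 6·4q = 4(-6q + 2s + 10y).
-6q + 2s + 10y is an integer, which exhibits the divisibility.

4(-6q + 2s + 10y)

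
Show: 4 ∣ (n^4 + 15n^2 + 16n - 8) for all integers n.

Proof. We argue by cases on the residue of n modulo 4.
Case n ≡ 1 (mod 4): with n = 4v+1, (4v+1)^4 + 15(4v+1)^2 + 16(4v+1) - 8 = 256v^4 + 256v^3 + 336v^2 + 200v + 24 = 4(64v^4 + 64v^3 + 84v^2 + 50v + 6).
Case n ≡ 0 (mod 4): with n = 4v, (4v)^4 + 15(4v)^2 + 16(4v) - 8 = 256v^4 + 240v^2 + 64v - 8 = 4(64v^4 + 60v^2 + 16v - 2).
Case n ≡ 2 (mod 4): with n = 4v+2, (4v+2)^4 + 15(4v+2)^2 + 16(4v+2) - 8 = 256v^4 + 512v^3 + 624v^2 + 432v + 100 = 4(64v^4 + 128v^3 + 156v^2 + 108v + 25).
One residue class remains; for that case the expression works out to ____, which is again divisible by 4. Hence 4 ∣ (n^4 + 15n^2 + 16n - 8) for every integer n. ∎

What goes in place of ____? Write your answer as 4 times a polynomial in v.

The residues treated are {1, 0, 2}, so the missing case is n ≡ 3 (mod 4); write n = 4v+3.
Then (4v+3)^4 + 15(4v+3)^2 + 16(4v+3) - 8 = 256v^4 + 768v^3 + 1104v^2 + 856v + 256 = 4(64v^4 + 192v^3 + 276v^2 + 214v + 64).

4(64v^4 + 192v^3 + 276v^2 + 214v + 64)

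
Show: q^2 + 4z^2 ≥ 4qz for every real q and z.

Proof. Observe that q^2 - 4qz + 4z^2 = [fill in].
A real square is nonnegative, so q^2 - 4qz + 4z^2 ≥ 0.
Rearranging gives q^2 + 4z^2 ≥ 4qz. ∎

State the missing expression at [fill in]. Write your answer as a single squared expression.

q^2 - 4qz + 4z^2 is a perfect-square trinomial: the outer terms are (q)^2 and (2z)^2, and the cross term is -2·q·2z.
So q^2 - 4qz + 4z^2 = (q - 2z)^2 ≥ 0.

(q - 2z)^2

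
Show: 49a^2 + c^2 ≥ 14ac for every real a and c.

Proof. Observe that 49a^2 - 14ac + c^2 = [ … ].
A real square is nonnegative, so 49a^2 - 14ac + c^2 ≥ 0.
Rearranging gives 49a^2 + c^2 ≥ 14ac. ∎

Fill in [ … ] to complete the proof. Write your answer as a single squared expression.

(7a - c)^2

The leading and trailing coefficients are 7^2 and 1^2, and 14 = 2·7·1, so the trinomial is (7a - c)^2.
Hence 49a^2 - 14ac + c^2 ≥ 0.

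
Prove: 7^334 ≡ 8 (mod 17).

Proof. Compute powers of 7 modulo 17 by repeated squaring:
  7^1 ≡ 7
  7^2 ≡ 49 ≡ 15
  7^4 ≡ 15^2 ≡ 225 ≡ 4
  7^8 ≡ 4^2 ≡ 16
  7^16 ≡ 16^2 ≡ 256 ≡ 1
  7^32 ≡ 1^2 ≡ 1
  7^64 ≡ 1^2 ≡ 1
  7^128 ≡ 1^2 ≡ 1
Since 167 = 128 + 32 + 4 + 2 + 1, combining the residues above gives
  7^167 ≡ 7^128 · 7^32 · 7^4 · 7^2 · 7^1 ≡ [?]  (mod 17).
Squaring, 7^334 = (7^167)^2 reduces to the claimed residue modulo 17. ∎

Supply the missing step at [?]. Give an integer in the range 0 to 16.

7^128 · 7^32 · 7^4 · 7^2 · 7^1 ≡ 1 · 1 · 4 · 15 · 7 = 420.
420 mod 17 = 12, so 7^167 ≡ 12 (mod 17).

12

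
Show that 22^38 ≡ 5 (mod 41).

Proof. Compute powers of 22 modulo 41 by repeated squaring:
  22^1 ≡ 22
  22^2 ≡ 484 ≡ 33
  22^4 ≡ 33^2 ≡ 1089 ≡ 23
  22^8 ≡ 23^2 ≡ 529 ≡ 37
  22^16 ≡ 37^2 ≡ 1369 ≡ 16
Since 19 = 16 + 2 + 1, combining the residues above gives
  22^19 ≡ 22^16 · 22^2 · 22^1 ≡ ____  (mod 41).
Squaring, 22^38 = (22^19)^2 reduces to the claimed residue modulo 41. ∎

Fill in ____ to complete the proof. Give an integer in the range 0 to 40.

13

22^16 · 22^2 · 22^1 ≡ 16 · 33 · 22 = 11616.
11616 mod 41 = 13, so 22^19 ≡ 13 (mod 41).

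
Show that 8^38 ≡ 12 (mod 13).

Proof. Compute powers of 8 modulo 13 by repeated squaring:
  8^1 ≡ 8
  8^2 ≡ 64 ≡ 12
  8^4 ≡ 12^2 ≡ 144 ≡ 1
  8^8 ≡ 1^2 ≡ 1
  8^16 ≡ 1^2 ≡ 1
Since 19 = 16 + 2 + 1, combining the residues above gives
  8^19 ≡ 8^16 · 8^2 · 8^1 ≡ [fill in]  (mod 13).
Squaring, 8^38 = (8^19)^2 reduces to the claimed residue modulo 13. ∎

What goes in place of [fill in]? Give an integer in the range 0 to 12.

8^16 · 8^2 · 8^1 ≡ 1 · 12 · 8 = 96.
96 mod 13 = 5, so 8^19 ≡ 5 (mod 13).

5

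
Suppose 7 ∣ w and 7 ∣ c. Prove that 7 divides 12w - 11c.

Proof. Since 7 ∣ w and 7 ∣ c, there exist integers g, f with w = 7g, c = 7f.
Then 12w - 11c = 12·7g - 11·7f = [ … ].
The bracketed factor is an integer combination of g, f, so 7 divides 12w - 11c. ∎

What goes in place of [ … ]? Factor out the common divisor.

Pull the common 7 out of every term: 12·7g - 11·7f = 7(-11f + 12g).
-11f + 12g is an integer, which exhibits the divisibility.

7(-11f + 12g)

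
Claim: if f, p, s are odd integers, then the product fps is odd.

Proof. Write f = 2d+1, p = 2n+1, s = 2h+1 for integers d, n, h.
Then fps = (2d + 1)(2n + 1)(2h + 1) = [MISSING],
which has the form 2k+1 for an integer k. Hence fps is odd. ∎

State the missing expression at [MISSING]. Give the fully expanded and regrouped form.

2(4dhn + 2dh + 2dn + d + 2hn + h + n) + 1

(2d + 1)(2n + 1)(2h + 1) = 8dhn + 4dh + 4dn + 2d + 4hn + 2h + 2n + 1
= 2(4dhn + 2dh + 2dn + d + 2hn + h + n) + 1.
Since 4dhn + 2dh + 2dn + d + 2hn + h + n is an integer, the product is of the form 2k+1 for an integer k.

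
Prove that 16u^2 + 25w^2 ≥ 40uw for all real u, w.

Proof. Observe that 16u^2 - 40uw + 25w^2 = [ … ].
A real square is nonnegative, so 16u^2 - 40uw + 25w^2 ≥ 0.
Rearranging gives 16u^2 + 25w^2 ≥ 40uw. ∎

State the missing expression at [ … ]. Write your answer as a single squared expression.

(4u - 5w)^2

The leading and trailing coefficients are 4^2 and 5^2, and 40 = 2·4·5, so the trinomial is (4u - 5w)^2.
Hence 16u^2 - 40uw + 25w^2 ≥ 0.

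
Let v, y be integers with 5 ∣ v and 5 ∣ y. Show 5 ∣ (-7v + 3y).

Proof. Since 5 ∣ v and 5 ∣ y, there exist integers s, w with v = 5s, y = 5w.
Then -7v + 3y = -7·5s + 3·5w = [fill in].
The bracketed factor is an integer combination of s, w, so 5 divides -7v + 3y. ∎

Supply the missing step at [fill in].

Each term has a factor of 5: -7·5s + 3·5w = 5·(-7s + 3w).
Since -7s + 3w is an integer, 5 ∣ (-7v + 3y).

5(-7s + 3w)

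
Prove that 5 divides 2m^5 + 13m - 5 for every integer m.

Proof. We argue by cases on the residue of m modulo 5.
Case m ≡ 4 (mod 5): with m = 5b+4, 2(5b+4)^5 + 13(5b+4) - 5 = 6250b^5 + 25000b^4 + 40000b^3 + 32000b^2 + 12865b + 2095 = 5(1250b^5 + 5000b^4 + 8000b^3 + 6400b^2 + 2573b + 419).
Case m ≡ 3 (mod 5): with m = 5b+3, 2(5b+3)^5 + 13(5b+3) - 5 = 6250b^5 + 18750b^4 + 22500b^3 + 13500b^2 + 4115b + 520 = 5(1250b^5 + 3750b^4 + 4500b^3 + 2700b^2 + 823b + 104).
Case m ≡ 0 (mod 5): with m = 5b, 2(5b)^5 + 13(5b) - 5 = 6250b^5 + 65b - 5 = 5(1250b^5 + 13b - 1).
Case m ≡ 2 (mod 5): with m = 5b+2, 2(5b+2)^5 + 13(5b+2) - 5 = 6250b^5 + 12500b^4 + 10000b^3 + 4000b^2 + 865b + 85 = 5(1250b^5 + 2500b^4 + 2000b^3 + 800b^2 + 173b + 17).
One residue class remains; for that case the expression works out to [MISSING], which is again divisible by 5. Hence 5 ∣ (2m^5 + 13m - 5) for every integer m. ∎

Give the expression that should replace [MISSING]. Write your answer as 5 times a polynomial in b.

5(1250b^5 + 1250b^4 + 500b^3 + 100b^2 + 23b + 2)

Only m ≡ 1 (mod 5) is unaccounted for. Put m = 5b+1:
2(5b+1)^5 + 13(5b+1) - 5 expands to 6250b^5 + 6250b^4 + 2500b^3 + 500b^2 + 115b + 10,
and factoring out 5 leaves 5(1250b^5 + 1250b^4 + 500b^3 + 100b^2 + 23b + 2).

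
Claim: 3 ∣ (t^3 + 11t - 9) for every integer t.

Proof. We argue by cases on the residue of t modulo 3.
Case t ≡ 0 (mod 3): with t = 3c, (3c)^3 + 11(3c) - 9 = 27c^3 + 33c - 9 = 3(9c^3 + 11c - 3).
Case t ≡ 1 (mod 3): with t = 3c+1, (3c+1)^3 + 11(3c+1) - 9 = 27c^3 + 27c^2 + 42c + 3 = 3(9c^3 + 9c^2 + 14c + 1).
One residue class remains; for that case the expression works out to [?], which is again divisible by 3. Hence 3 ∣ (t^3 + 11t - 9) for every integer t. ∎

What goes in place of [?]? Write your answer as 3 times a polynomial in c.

3(9c^3 + 18c^2 + 23c + 7)

Only t ≡ 2 (mod 3) is unaccounted for. Put t = 3c+2:
(3c+2)^3 + 11(3c+2) - 9 expands to 27c^3 + 54c^2 + 69c + 21,
and factoring out 3 leaves 3(9c^3 + 18c^2 + 23c + 7).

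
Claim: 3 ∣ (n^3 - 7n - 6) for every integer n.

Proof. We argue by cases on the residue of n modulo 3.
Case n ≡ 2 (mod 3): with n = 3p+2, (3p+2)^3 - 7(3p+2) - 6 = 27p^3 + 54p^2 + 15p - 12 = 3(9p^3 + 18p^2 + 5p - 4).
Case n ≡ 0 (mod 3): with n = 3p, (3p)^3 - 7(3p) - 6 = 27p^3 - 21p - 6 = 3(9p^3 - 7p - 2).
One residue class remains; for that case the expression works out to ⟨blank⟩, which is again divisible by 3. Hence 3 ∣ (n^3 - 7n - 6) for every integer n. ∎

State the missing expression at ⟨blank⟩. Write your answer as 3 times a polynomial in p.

Only n ≡ 1 (mod 3) is unaccounted for. Put n = 3p+1:
(3p+1)^3 - 7(3p+1) - 6 expands to 27p^3 + 27p^2 - 12p - 12,
and factoring out 3 leaves 3(9p^3 + 9p^2 - 4p - 4).

3(9p^3 + 9p^2 - 4p - 4)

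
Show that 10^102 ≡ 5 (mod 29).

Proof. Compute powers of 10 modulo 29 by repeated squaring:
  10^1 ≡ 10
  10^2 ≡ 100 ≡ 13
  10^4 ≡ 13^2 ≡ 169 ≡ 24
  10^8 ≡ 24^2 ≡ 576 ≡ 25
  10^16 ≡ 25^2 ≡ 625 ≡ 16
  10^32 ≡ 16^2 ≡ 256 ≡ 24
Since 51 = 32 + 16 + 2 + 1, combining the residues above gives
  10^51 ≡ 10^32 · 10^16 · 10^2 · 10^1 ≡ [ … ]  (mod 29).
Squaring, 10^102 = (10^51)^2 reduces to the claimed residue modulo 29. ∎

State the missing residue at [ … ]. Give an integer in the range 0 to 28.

11

10^32 · 10^16 · 10^2 · 10^1 ≡ 24 · 16 · 13 · 10 = 49920.
49920 mod 29 = 11, so 10^51 ≡ 11 (mod 29).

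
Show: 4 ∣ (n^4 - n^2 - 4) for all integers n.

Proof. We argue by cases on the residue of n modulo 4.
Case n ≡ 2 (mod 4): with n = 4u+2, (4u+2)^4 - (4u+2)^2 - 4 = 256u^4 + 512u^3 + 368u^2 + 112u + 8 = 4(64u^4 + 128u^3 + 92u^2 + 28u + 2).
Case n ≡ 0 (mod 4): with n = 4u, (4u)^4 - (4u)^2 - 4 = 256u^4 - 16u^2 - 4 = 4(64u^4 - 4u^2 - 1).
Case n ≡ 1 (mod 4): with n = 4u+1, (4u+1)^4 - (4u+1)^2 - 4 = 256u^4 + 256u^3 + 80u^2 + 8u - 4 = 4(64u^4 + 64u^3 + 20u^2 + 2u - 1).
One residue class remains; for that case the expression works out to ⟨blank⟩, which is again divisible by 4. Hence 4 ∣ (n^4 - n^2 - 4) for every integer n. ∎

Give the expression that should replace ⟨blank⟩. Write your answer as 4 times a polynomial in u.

4(64u^4 + 192u^3 + 212u^2 + 102u + 17)

The residues treated are {2, 0, 1}, so the missing case is n ≡ 3 (mod 4); write n = 4u+3.
Then (4u+3)^4 - (4u+3)^2 - 4 = 256u^4 + 768u^3 + 848u^2 + 408u + 68 = 4(64u^4 + 192u^3 + 212u^2 + 102u + 17).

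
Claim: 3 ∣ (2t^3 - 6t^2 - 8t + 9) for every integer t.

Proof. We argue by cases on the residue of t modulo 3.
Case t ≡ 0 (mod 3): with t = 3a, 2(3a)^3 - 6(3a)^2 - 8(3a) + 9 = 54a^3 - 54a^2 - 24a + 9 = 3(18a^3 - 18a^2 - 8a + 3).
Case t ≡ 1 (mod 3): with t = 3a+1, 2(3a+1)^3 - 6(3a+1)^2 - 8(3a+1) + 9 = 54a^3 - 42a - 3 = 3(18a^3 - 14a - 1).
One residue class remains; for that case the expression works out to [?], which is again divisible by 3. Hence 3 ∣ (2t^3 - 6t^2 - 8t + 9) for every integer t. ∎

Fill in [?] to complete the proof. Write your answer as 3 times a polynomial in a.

3(18a^3 + 18a^2 - 8a - 5)

Only t ≡ 2 (mod 3) is unaccounted for. Put t = 3a+2:
2(3a+2)^3 - 6(3a+2)^2 - 8(3a+2) + 9 expands to 54a^3 + 54a^2 - 24a - 15,
and factoring out 3 leaves 3(18a^3 + 18a^2 - 8a - 5).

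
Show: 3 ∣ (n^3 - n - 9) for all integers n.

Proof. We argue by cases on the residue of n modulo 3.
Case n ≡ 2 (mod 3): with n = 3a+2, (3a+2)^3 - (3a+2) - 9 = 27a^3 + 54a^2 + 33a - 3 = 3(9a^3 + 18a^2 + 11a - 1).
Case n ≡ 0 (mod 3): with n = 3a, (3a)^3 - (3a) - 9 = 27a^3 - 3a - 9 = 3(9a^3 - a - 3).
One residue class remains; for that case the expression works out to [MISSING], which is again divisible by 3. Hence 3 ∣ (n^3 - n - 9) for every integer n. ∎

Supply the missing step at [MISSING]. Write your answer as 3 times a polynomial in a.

Only n ≡ 1 (mod 3) is unaccounted for. Put n = 3a+1:
(3a+1)^3 - (3a+1) - 9 expands to 27a^3 + 27a^2 + 6a - 9,
and factoring out 3 leaves 3(9a^3 + 9a^2 + 2a - 3).

3(9a^3 + 9a^2 + 2a - 3)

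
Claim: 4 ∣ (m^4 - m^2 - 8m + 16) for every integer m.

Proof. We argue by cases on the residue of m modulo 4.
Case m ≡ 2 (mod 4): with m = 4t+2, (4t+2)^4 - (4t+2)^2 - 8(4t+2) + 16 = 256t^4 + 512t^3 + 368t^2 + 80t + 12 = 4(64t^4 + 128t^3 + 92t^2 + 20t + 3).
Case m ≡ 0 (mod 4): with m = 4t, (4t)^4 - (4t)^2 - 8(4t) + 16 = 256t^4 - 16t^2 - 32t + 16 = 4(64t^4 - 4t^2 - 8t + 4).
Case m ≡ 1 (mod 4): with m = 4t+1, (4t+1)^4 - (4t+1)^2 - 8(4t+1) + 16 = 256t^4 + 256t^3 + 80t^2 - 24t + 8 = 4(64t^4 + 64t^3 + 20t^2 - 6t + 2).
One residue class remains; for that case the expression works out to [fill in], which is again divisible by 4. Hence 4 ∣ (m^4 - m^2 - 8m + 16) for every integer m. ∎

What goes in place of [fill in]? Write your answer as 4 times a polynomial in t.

4(64t^4 + 192t^3 + 212t^2 + 94t + 16)

Only m ≡ 3 (mod 4) is unaccounted for. Put m = 4t+3:
(4t+3)^4 - (4t+3)^2 - 8(4t+3) + 16 expands to 256t^4 + 768t^3 + 848t^2 + 376t + 64,
and factoring out 4 leaves 4(64t^4 + 192t^3 + 212t^2 + 94t + 16).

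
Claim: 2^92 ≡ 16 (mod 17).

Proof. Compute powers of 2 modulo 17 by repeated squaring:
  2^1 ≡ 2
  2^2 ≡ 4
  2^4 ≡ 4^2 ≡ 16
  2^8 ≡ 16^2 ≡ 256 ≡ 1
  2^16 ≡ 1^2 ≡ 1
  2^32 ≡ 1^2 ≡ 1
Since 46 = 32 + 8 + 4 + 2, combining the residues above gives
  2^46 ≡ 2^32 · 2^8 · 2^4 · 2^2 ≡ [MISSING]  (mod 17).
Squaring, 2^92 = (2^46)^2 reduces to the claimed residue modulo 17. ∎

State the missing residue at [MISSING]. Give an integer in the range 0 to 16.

2^32 · 2^8 · 2^4 · 2^2 ≡ 1 · 1 · 16 · 4 = 64.
64 mod 17 = 13, so 2^46 ≡ 13 (mod 17).

13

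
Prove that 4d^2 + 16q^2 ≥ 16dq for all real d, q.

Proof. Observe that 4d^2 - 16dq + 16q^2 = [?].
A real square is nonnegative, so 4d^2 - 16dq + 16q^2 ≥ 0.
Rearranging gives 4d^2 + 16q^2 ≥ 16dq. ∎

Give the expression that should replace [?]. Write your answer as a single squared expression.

(2d - 4q)^2

The leading and trailing coefficients are 2^2 and 4^2, and 16 = 2·2·4, so the trinomial is (2d - 4q)^2.
Hence 4d^2 - 16dq + 16q^2 ≥ 0.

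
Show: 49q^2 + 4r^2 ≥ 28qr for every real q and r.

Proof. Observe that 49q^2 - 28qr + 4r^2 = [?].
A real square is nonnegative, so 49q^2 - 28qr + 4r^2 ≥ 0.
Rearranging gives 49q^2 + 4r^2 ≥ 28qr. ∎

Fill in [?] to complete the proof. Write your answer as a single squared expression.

(7q - 2r)^2

49q^2 - 28qr + 4r^2 is a perfect-square trinomial: the outer terms are (7q)^2 and (2r)^2, and the cross term is -2·7q·2r.
So 49q^2 - 28qr + 4r^2 = (7q - 2r)^2 ≥ 0.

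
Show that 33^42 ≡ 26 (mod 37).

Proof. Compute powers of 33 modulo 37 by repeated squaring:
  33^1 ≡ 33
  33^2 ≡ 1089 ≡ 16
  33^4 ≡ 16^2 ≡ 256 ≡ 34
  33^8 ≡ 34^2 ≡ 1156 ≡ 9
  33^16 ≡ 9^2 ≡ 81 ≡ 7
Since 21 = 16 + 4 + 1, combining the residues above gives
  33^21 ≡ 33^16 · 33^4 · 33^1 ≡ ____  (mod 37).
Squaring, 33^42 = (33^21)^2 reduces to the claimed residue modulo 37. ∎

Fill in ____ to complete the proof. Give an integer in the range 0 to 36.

33^16 · 33^4 · 33^1 ≡ 7 · 34 · 33 = 7854.
7854 mod 37 = 10, so 33^21 ≡ 10 (mod 37).

10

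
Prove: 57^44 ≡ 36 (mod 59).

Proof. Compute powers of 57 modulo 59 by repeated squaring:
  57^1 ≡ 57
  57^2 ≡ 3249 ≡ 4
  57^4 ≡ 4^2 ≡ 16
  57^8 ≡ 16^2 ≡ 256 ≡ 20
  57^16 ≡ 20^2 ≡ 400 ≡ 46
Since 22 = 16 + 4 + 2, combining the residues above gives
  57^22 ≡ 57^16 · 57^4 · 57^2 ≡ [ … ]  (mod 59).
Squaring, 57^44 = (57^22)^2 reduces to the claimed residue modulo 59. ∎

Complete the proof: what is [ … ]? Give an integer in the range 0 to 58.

57^16 · 57^4 · 57^2 ≡ 46 · 16 · 4 = 2944.
2944 mod 59 = 53, so 57^22 ≡ 53 (mod 59).

53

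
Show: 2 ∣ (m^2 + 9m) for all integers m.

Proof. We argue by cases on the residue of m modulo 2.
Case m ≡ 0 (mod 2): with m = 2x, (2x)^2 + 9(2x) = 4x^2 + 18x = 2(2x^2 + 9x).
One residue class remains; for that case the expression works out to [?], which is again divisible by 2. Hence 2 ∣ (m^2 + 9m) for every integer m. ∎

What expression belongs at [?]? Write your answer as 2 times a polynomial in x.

Only m ≡ 1 (mod 2) is unaccounted for. Put m = 2x+1:
(2x+1)^2 + 9(2x+1) expands to 4x^2 + 22x + 10,
and factoring out 2 leaves 2(2x^2 + 11x + 5).

2(2x^2 + 11x + 5)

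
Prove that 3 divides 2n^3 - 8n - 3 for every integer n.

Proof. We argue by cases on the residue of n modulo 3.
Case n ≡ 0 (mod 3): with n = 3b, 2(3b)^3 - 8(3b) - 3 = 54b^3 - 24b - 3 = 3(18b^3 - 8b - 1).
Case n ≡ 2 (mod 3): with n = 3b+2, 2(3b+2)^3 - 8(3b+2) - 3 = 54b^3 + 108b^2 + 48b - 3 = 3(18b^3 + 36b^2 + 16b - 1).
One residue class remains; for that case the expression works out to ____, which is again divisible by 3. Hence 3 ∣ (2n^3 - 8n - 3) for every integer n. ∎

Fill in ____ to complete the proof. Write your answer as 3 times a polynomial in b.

3(18b^3 + 18b^2 - 2b - 3)

The residues treated are {0, 2}, so the missing case is n ≡ 1 (mod 3); write n = 3b+1.
Then 2(3b+1)^3 - 8(3b+1) - 3 = 54b^3 + 54b^2 - 6b - 9 = 3(18b^3 + 18b^2 - 2b - 3).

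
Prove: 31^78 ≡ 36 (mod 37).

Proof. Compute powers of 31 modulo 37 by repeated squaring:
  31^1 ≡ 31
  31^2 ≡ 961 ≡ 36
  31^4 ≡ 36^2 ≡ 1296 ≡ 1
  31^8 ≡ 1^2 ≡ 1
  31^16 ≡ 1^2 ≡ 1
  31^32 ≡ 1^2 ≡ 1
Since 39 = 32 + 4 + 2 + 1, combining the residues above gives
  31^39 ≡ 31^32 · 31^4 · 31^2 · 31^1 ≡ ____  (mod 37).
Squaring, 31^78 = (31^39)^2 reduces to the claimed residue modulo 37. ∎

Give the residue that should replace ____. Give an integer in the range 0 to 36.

Multiply the listed residues: 1 · 1 · 36 · 31 = 1 → 36 → 1116.
Reducing modulo 37: 1116 = 30·37 + 6, so 31^39 ≡ 6.

6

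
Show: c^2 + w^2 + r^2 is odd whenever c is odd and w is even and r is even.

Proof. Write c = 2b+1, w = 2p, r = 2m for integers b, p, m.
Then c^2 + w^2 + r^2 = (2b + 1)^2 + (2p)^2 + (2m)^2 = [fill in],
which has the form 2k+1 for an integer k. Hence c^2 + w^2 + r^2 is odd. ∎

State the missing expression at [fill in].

2(2b^2 + 2b + 2m^2 + 2p^2) + 1

Expanding: (2b + 1)^2 + (2p)^2 + (2m)^2 = 4b^2 + 4b + 4m^2 + 4p^2 + 1.
Every term except the constant is even, so this is 2(2b^2 + 2b + 2m^2 + 2p^2) + 1,
and 2b^2 + 2b + 2m^2 + 2p^2 ∈ ℤ gives the required form.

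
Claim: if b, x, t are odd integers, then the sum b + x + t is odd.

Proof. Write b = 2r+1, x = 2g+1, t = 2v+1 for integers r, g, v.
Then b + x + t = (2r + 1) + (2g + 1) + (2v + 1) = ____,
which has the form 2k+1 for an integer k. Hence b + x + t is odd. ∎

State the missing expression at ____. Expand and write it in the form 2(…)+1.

2(g + r + v + 1) + 1

(2r + 1) + (2g + 1) + (2v + 1) = 2g + 2r + 2v + 3
= 2(g + r + v + 1) + 1.
Since g + r + v + 1 is an integer, the sum is of the form 2k+1 for an integer k.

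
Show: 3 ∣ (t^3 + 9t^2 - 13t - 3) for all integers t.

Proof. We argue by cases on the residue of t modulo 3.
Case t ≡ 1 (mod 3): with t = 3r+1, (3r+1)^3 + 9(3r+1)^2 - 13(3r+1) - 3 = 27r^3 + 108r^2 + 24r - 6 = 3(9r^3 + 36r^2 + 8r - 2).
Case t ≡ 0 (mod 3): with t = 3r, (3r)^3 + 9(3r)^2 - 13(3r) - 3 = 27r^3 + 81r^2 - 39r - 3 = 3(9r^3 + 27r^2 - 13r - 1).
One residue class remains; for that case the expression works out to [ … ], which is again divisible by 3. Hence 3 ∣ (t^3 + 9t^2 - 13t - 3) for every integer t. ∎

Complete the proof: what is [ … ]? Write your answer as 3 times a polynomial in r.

3(9r^3 + 45r^2 + 35r + 5)

Only t ≡ 2 (mod 3) is unaccounted for. Put t = 3r+2:
(3r+2)^3 + 9(3r+2)^2 - 13(3r+2) - 3 expands to 27r^3 + 135r^2 + 105r + 15,
and factoring out 3 leaves 3(9r^3 + 45r^2 + 35r + 5).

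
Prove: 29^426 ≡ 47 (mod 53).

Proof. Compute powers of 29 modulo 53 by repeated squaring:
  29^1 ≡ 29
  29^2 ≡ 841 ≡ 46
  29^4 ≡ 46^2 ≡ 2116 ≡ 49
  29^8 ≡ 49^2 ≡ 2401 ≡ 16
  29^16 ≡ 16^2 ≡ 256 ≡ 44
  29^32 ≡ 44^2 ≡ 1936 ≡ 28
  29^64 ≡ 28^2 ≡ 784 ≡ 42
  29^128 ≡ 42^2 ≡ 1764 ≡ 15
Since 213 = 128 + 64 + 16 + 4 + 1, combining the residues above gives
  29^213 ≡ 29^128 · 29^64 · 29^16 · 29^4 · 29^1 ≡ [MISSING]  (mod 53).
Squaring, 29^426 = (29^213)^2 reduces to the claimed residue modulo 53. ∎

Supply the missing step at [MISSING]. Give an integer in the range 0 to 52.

Multiply the listed residues: 15 · 42 · 44 · 49 · 29 = 630 → 27720 → 1358280 → 39390120.
Reducing modulo 53: 39390120 = 743209·53 + 43, so 29^213 ≡ 43.

43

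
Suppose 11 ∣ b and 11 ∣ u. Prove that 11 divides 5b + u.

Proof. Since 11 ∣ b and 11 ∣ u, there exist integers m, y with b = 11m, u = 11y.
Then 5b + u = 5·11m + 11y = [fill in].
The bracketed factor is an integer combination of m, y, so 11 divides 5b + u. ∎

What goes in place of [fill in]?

11(5m + y)

Pull the common 11 out of every term: 5·11m + 11y = 11(5m + y).
5m + y is an integer, which exhibits the divisibility.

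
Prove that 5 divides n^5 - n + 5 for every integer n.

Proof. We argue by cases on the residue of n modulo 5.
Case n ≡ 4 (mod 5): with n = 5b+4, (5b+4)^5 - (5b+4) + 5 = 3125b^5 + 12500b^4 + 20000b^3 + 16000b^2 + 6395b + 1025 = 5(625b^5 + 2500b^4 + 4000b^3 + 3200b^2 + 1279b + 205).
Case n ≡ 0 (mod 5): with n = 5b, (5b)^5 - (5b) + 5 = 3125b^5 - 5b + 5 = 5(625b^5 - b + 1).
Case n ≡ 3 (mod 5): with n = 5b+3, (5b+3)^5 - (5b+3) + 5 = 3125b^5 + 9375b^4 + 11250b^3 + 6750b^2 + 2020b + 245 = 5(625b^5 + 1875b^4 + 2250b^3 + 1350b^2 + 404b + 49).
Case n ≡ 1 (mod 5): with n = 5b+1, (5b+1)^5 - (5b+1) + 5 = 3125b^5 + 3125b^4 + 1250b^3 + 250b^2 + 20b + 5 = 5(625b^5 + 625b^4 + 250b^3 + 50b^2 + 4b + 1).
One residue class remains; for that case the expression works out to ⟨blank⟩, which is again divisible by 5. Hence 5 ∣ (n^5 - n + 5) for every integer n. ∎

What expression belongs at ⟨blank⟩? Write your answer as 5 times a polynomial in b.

5(625b^5 + 1250b^4 + 1000b^3 + 400b^2 + 79b + 7)

Only n ≡ 2 (mod 5) is unaccounted for. Put n = 5b+2:
(5b+2)^5 - (5b+2) + 5 expands to 3125b^5 + 6250b^4 + 5000b^3 + 2000b^2 + 395b + 35,
and factoring out 5 leaves 5(625b^5 + 1250b^4 + 1000b^3 + 400b^2 + 79b + 7).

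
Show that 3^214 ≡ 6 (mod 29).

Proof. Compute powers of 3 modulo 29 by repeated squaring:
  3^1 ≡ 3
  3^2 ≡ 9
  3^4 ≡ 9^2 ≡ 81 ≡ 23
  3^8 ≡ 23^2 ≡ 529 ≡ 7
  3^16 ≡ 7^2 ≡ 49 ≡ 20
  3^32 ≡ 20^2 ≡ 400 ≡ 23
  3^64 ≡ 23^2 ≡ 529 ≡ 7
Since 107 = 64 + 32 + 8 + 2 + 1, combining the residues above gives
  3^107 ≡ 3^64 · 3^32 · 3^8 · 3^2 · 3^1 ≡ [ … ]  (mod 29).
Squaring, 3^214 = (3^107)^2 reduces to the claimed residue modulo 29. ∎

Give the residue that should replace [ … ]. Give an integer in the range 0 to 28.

8

3^64 · 3^32 · 3^8 · 3^2 · 3^1 ≡ 7 · 23 · 7 · 9 · 3 = 30429.
30429 mod 29 = 8, so 3^107 ≡ 8 (mod 29).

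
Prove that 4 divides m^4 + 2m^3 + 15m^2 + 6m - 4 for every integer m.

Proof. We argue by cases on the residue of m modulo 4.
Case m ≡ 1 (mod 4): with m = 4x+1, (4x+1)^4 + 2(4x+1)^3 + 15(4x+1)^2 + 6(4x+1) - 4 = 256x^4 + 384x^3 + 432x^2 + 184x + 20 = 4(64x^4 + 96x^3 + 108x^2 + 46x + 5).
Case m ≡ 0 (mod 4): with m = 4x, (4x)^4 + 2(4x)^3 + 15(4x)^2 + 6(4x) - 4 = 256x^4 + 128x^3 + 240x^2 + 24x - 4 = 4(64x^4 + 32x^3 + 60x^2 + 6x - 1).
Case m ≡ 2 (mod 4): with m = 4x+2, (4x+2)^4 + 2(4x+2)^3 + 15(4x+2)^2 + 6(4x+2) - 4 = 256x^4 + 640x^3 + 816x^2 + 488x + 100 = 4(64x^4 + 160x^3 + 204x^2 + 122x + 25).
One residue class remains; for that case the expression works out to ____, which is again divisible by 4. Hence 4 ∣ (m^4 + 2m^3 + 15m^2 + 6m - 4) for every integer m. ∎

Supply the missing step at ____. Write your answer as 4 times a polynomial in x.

4(64x^4 + 224x^3 + 348x^2 + 258x + 71)

Only m ≡ 3 (mod 4) is unaccounted for. Put m = 4x+3:
(4x+3)^4 + 2(4x+3)^3 + 15(4x+3)^2 + 6(4x+3) - 4 expands to 256x^4 + 896x^3 + 1392x^2 + 1032x + 284,
and factoring out 4 leaves 4(64x^4 + 224x^3 + 348x^2 + 258x + 71).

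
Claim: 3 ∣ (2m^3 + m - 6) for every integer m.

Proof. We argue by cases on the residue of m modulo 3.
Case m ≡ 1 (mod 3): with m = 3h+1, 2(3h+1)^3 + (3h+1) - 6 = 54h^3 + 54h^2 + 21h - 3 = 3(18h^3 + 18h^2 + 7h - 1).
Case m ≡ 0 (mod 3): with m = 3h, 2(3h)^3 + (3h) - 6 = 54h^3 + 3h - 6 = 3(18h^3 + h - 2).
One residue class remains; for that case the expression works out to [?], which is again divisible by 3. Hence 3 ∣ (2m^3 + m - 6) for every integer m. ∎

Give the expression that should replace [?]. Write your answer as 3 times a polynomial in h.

3(18h^3 + 36h^2 + 25h + 4)

The residues treated are {1, 0}, so the missing case is m ≡ 2 (mod 3); write m = 3h+2.
Then 2(3h+2)^3 + (3h+2) - 6 = 54h^3 + 108h^2 + 75h + 12 = 3(18h^3 + 36h^2 + 25h + 4).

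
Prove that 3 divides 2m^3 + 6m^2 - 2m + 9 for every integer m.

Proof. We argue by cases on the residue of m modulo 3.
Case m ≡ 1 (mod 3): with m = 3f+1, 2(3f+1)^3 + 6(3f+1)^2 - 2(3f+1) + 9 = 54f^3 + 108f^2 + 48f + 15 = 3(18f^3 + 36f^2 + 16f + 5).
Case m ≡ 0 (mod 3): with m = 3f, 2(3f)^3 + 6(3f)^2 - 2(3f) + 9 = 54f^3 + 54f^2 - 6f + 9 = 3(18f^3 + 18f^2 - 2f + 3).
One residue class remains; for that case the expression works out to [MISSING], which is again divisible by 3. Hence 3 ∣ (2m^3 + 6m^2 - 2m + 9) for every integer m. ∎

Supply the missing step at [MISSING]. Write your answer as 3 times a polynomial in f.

3(18f^3 + 54f^2 + 46f + 15)

Only m ≡ 2 (mod 3) is unaccounted for. Put m = 3f+2:
2(3f+2)^3 + 6(3f+2)^2 - 2(3f+2) + 9 expands to 54f^3 + 162f^2 + 138f + 45,
and factoring out 3 leaves 3(18f^3 + 54f^2 + 46f + 15).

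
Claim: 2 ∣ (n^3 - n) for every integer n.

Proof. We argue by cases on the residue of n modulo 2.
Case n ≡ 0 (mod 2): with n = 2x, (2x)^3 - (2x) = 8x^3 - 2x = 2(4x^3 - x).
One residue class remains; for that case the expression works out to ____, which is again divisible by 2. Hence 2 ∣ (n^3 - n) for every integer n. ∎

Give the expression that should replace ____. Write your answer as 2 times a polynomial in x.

Only n ≡ 1 (mod 2) is unaccounted for. Put n = 2x+1:
(2x+1)^3 - (2x+1) expands to 8x^3 + 12x^2 + 4x,
and factoring out 2 leaves 2(4x^3 + 6x^2 + 2x).

2(4x^3 + 6x^2 + 2x)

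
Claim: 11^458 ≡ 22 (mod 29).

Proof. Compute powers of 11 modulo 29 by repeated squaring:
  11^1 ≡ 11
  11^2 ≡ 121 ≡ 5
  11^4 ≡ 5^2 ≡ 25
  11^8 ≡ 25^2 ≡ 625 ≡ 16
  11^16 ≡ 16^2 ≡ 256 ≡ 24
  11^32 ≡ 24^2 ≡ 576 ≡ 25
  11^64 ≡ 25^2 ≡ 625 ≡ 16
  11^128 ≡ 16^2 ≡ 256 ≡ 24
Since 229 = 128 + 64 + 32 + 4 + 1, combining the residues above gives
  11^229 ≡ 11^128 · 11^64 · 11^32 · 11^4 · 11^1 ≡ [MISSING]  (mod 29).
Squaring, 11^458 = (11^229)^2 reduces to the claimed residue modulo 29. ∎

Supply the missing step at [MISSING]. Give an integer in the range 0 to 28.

Multiply the listed residues: 24 · 16 · 25 · 25 · 11 = 384 → 9600 → 240000 → 2640000.
Reducing modulo 29: 2640000 = 91034·29 + 14, so 11^229 ≡ 14.

14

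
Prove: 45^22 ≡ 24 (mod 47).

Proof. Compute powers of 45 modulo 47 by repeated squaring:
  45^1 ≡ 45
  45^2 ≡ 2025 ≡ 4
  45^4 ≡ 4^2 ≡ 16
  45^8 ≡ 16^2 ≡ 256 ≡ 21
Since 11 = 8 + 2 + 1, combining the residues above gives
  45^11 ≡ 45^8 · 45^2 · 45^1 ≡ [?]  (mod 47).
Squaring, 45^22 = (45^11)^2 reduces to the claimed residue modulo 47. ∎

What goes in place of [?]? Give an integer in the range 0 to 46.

20

Multiply the listed residues: 21 · 4 · 45 = 84 → 3780.
Reducing modulo 47: 3780 = 80·47 + 20, so 45^11 ≡ 20.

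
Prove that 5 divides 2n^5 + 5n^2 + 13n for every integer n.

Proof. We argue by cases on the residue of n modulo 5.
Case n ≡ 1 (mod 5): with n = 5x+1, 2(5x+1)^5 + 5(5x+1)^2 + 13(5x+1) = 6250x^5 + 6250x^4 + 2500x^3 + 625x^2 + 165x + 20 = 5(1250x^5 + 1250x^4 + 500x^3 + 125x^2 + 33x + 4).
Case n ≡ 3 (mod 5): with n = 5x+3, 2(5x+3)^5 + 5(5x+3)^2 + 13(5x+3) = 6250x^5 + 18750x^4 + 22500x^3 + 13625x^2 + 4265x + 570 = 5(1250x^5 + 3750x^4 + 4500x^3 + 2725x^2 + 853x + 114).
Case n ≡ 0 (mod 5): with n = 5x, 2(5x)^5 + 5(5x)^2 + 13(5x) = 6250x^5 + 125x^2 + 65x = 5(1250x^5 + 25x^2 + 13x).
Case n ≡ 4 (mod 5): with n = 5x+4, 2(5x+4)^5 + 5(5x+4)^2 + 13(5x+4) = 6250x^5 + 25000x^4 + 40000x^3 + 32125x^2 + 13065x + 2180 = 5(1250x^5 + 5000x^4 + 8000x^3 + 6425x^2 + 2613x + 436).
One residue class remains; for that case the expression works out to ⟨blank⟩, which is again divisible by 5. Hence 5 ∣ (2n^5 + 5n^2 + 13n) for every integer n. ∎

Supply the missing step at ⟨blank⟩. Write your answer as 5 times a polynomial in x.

The residues treated are {1, 3, 0, 4}, so the missing case is n ≡ 2 (mod 5); write n = 5x+2.
Then 2(5x+2)^5 + 5(5x+2)^2 + 13(5x+2) = 6250x^5 + 12500x^4 + 10000x^3 + 4125x^2 + 965x + 110 = 5(1250x^5 + 2500x^4 + 2000x^3 + 825x^2 + 193x + 22).

5(1250x^5 + 2500x^4 + 2000x^3 + 825x^2 + 193x + 22)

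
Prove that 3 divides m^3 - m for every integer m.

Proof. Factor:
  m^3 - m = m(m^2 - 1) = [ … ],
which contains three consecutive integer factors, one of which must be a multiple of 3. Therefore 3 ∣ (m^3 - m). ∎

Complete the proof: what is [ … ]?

m(m^2 - 1) = m(m - 1)(m + 1) = (m - 1)m(m + 1).
These three factors are consecutive integers, so their product is divisible by 3.

(m - 1)m(m + 1)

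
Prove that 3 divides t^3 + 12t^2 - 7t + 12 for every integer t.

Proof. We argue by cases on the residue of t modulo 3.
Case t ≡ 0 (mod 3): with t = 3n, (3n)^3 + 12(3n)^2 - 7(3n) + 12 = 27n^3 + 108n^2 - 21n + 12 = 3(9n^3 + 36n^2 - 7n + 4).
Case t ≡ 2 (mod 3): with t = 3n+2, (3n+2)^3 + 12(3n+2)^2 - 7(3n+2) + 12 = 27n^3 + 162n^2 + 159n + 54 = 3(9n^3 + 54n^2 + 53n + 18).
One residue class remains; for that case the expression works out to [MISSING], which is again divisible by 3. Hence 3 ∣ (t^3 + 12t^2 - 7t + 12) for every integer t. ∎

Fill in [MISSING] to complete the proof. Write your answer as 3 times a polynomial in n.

Only t ≡ 1 (mod 3) is unaccounted for. Put t = 3n+1:
(3n+1)^3 + 12(3n+1)^2 - 7(3n+1) + 12 expands to 27n^3 + 135n^2 + 60n + 18,
and factoring out 3 leaves 3(9n^3 + 45n^2 + 20n + 6).

3(9n^3 + 45n^2 + 20n + 6)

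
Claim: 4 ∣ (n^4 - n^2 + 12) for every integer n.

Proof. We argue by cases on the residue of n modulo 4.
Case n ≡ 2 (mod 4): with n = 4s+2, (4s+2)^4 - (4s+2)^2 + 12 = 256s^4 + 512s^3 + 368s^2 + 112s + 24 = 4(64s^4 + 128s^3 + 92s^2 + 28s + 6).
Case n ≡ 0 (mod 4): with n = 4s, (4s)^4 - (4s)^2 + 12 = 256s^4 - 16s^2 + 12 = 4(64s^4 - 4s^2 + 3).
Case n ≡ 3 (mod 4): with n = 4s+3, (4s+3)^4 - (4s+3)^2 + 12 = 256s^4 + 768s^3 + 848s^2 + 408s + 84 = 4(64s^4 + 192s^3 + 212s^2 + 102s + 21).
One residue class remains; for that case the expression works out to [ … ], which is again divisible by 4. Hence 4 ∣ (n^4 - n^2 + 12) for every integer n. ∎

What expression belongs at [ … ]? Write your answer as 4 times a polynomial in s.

4(64s^4 + 64s^3 + 20s^2 + 2s + 3)

The residues treated are {2, 0, 3}, so the missing case is n ≡ 1 (mod 4); write n = 4s+1.
Then (4s+1)^4 - (4s+1)^2 + 12 = 256s^4 + 256s^3 + 80s^2 + 8s + 12 = 4(64s^4 + 64s^3 + 20s^2 + 2s + 3).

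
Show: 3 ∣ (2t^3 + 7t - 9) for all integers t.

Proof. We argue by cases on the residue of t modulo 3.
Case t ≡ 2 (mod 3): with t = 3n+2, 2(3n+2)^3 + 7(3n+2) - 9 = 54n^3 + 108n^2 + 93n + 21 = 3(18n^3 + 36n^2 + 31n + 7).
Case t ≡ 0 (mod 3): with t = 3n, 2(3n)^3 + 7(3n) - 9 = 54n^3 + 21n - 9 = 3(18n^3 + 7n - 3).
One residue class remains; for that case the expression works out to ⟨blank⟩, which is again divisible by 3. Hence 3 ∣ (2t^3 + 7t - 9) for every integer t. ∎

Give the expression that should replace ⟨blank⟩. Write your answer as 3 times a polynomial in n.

3(18n^3 + 18n^2 + 13n)

Only t ≡ 1 (mod 3) is unaccounted for. Put t = 3n+1:
2(3n+1)^3 + 7(3n+1) - 9 expands to 54n^3 + 54n^2 + 39n,
and factoring out 3 leaves 3(18n^3 + 18n^2 + 13n).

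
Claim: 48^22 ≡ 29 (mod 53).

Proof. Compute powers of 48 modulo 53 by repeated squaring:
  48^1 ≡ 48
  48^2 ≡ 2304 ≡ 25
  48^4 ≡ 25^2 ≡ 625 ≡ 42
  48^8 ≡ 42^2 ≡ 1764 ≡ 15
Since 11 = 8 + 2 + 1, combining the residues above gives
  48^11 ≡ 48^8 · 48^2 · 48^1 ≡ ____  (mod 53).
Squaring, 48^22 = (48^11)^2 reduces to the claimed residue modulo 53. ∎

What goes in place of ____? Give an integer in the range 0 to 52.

33

48^8 · 48^2 · 48^1 ≡ 15 · 25 · 48 = 18000.
18000 mod 53 = 33, so 48^11 ≡ 33 (mod 53).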